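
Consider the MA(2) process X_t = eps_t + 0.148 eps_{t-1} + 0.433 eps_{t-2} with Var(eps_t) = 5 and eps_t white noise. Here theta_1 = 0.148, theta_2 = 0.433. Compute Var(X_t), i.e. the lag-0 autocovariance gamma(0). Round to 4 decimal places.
\gamma(0) = 6.0470

For an MA(q) process X_t = eps_t + sum_i theta_i eps_{t-i} with
Var(eps_t) = sigma^2, the variance is
  gamma(0) = sigma^2 * (1 + sum_i theta_i^2).
  sum_i theta_i^2 = (0.148)^2 + (0.433)^2 = 0.021904 + 0.187489 = 0.209393.
  gamma(0) = 5 * (1 + 0.209393) = 5 * 1.209393 = 6.046965, which rounds to 6.0470.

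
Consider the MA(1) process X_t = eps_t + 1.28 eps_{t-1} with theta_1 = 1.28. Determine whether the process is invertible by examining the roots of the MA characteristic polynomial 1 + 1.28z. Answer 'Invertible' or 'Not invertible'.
\text{Not invertible}

The MA(q) characteristic polynomial is P(z) = 1 + 1.28z.
Invertibility requires all roots to lie outside the unit circle, i.e. |z| > 1 for every root.
This is linear in z: 1 + (1.28) z = 0  =>  z = -1/(1.28) = -0.78125,  |z| = 0.78125.
Moduli of all roots: 0.7812.
All moduli strictly greater than 1? No.
Verdict: Not invertible.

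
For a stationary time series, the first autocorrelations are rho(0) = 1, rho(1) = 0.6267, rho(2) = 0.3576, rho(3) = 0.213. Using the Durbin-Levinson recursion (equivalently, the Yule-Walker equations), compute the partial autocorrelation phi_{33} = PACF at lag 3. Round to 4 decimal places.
\phi_{33} = 0.0202

The PACF at lag k is phi_{kk}, the last component of the solution
to the Yule-Walker system G_k phi = r_k where
  (G_k)_{ij} = rho(|i - j|), (r_k)_i = rho(i), i,j = 1..k.
Equivalently, Durbin-Levinson gives phi_{kk} iteratively:
  phi_{11} = rho(1)
  phi_{kk} = [rho(k) - sum_{j=1..k-1} phi_{k-1,j} rho(k-j)]
            / [1 - sum_{j=1..k-1} phi_{k-1,j} rho(j)],
  phi_{k,j} = phi_{k-1,j} - phi_{kk} phi_{k-1,k-j},  j = 1..k-1.
Step k = 1:
  phi_11 = rho(1) = 0.6267.
Step k = 2:
  phi_22 = [rho(2) - phi_11 rho(1)] / [1 - phi_11 rho(1)] = [0.3576 - (0.6267)(0.6267)] / [1 - (0.6267)(0.6267)]
         = -0.03515289 / 0.60724711 = -0.057889.
  Update: phi_21 = phi_11 - phi_22 phi_11 = 0.6267 - (-0.057889)(0.6267) = 0.662979.
Step k = 3:
  phi_33 = [rho(3) - phi_21 rho(2) - phi_22 rho(1)] / [1 - phi_21 rho(1) - phi_22 rho(2)]
    numerator   = 0.213 - (0.662979)(0.3576) - (-0.057889)(0.6267) = 0.01219771
    denominator = 1 - (0.662979)(0.6267) - (-0.057889)(0.3576) = 0.60521215
  phi_33 = 0.01219771 / 0.60521215 = 0.0202.
Therefore phi_{33} = 0.0202.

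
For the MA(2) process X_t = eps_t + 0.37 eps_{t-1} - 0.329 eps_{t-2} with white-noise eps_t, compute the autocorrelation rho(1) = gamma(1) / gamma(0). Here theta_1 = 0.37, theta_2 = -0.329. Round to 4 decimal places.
\rho(1) = 0.1994

For an MA(q) process with theta_0 = 1, the autocovariance is
  gamma(k) = sigma^2 * sum_{i=0..q-k} theta_i * theta_{i+k},
and rho(k) = gamma(k) / gamma(0). Sigma^2 cancels.
  numerator   = (1)*(0.37) + (0.37)*(-0.329) = 0.24827.
  denominator = (1)^2 + (0.37)^2 + (-0.329)^2 = 1.245141.
  rho(1) = 0.24827 / 1.245141 = 0.1994.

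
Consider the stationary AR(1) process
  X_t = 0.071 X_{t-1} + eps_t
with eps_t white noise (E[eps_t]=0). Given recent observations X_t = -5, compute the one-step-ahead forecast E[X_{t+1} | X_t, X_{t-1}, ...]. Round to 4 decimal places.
E[X_{t+1} \mid \mathcal F_t] = -0.3550

For an AR(p) model X_t = c + sum_i phi_i X_{t-i} + eps_t, the
one-step-ahead conditional mean is
  E[X_{t+1} | X_t, ...] = c + sum_i phi_i X_{t+1-i}.
Substitute known values:
  E[X_{t+1} | ...] = (0.071) * (-5)
                   = -0.3550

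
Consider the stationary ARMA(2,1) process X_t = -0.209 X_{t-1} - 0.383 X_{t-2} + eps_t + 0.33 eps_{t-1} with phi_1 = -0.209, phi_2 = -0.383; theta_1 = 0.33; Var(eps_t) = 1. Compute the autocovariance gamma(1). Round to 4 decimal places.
\gamma(1) = 0.0557

Multiply the model equation by X_{t-k} and take expectations. With theta_0 = psi_0 = 1 and psi_j the MA(infinity) weights, this gives
  gamma(k) - sum_i phi_i gamma(k-i) = c_k,
  c_k = sigma^2 * sum_{j=k..q} theta_j psi_{j-k}   (c_k = 0 for k > q),
using gamma(-m) = gamma(m).
psi-weights needed (psi_j = theta_j + sum_i phi_i psi_{j-i}):
  psi_1 = theta_1 + phi_1 = 0.33 + (-0.209) = 0.121
Right-hand sides:
  c_0 = sigma^2 (1 + theta_1 psi_1) = 1 * (1 + (0.33)(0.121)) = 1 * 1.03993 = 1.03993
  c_1 = sigma^2 theta_1 = 1 * (0.33) = 0.33
  c_2 = 0
Equations for k = 0, 1, 2 (AR order 2, c_2 = 0):
  (E0) gamma(0) = phi_1 gamma(1) + phi_2 gamma(2) + c_0
  (E1) gamma(1) = phi_1 gamma(0) + phi_2 gamma(1) + c_1
  (E2) gamma(2) = phi_1 gamma(1) + phi_2 gamma(0)
From (E1): gamma(1) = A gamma(0) + B with
  A = phi_1 / (1 - phi_2) = -0.209 / 1.383 = -0.151121,   B = c_1 / (1 - phi_2) = 0.33 / 1.383 = 0.238612.
Insert (E2) into (E0): gamma(0) (1 - phi_2^2) = phi_1 (1 + phi_2) gamma(1) + c_0.
  phi_1 (1 + phi_2) = (-0.209)(0.617) = -0.128953,   1 - phi_2^2 = 0.853311.
Replace gamma(1) by A gamma(0) + B and collect gamma(0):
  gamma(0) [0.853311 - (-0.128953)(-0.151121)] = (-0.128953)(0.238612) + 1.03993
  gamma(0) * 0.833824 = 1.00916
  gamma(0) = 1.00916 / 0.833824 = 1.21028.
  gamma(1) = A gamma(0) + B = (-0.151121)(1.21028) + (0.238612) = 0.055713.
Therefore gamma(1) = 0.0557 (to 4 decimal places).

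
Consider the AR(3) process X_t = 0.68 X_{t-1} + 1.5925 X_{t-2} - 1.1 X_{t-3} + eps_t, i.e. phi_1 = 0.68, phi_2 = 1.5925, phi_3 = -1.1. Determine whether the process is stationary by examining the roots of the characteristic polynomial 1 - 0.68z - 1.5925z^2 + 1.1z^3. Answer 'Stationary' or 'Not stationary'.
\text{Not stationary}

The AR(p) characteristic polynomial is P(z) = 1 - 0.68z - 1.5925z^2 + 1.1z^3.
Stationarity requires all roots to lie outside the unit circle, i.e. |z| > 1 for every root.
Degree 3: look for a simple real root z0 first, then factor out (1 - z/z0) and solve the remaining quadratic.
Testing z0 = 0.8: P(0.8) = 1 + (-0.68)(0.8) + (-1.5925)(0.8)^2 + (1.1)(0.8)^3
  = 1 + (-0.544) + (-1.0192) + (0.5632) = 0.  So z_0 = 0.8 is a root, |z_0| = 0.8.
Divide out the factor (1 - 1.25 z) = (1 - z/z0) (since 1/z0 = 1.25):
  P(z) = (1 - 1.25 z)(1 + (0.57) z + (-0.88) z^2)
  [check: z-coef 0.57 - (1.25) = -0.68; z^2-coef -0.88 - (1.25)(0.57) = -1.5925; z^3-coef -(1.25)(-0.88) = 1.1.]
Remaining roots from the quadratic factor 1 + (0.57) z + (-0.88) z^2:
  Set 1 + (0.57) z + (-0.88) z^2 = 0, i.e. a z^2 + b z + c = 0 with a = -0.88, b = 0.57, c = 1.
  Discriminant D = b^2 - 4ac = (0.57)^2 - 4*(-0.88)*1 = 0.3249 - (-3.52) = 3.8449.
  D >= 0, so the roots are real: z = (-b +/- sqrt(D)) / (2a) = (-0.57 +/- 1.960842) / (-1.76).
    z_1 = (-0.57 + 1.960842) / (-1.76) = -0.7903,   |z_1| = 0.7903.
    z_2 = (-0.57 - 1.960842) / (-1.76) = 1.438,   |z_2| = 1.438.
Moduli of all roots: 0.8000, 0.7903, 1.4380.
All moduli strictly greater than 1? No.
Verdict: Not stationary.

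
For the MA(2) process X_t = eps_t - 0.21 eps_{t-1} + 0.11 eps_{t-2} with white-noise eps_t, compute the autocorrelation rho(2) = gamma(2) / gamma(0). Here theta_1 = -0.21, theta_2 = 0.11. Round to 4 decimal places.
\rho(2) = 0.1041

For an MA(q) process with theta_0 = 1, the autocovariance is
  gamma(k) = sigma^2 * sum_{i=0..q-k} theta_i * theta_{i+k},
and rho(k) = gamma(k) / gamma(0). Sigma^2 cancels.
  numerator   = (1)*(0.11) = 0.11.
  denominator = (1)^2 + (-0.21)^2 + (0.11)^2 = 1.0562.
  rho(2) = 0.11 / 1.0562 = 0.1041.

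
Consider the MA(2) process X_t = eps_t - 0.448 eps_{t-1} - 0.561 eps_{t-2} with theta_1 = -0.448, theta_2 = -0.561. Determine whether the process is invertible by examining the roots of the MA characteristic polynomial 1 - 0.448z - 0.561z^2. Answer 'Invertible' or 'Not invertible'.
\text{Not invertible}

The MA(q) characteristic polynomial is P(z) = 1 - 0.448z - 0.561z^2.
Invertibility requires all roots to lie outside the unit circle, i.e. |z| > 1 for every root.
Set 1 + (-0.448) z + (-0.561) z^2 = 0, i.e. a z^2 + b z + c = 0 with a = -0.561, b = -0.448, c = 1.
Discriminant D = b^2 - 4ac = (-0.448)^2 - 4*(-0.561)*1 = 0.200704 - (-2.244) = 2.444704.
D >= 0, so the roots are real: z = (-b +/- sqrt(D)) / (2a) = (0.448 +/- 1.563555) / (-1.122).
  z_1 = (0.448 + 1.563555) / (-1.122) = -1.7928,   |z_1| = 1.7928.
  z_2 = (0.448 - 1.563555) / (-1.122) = 0.9943,   |z_2| = 0.9943.
Moduli of all roots: 1.7928, 0.9943.
All moduli strictly greater than 1? No.
Verdict: Not invertible.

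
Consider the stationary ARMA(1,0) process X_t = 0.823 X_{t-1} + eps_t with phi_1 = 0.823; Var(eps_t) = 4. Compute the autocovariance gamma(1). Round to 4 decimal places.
\gamma(1) = 10.2023

Multiply the model equation by X_{t-k} and take expectations. With theta_0 = psi_0 = 1 and psi_j the MA(infinity) weights, this gives
  gamma(k) - sum_i phi_i gamma(k-i) = c_k,
  c_k = sigma^2 * sum_{j=k..q} theta_j psi_{j-k}   (c_k = 0 for k > q),
using gamma(-m) = gamma(m).
Pure AR (q = 0): c_0 = sigma^2 = 4, c_k = 0 for k >= 1.
Equations for k = 0 and k = 1 (AR order 1):
  gamma(0) = phi_1 gamma(1) + c_0
  gamma(1) = phi_1 gamma(0) + c_1
Substituting the second into the first: gamma(0) (1 - phi_1^2) = c_0 + phi_1 c_1, so
  gamma(0) = c_0 / (1 - phi_1^2) = 4 / (1 - (0.823)^2) = 4 / 0.322671 = 12.396528.
  gamma(1) = phi_1 gamma(0) = (0.823)(12.396528) = 10.202342.
Therefore gamma(1) = 10.2023 (to 4 decimal places).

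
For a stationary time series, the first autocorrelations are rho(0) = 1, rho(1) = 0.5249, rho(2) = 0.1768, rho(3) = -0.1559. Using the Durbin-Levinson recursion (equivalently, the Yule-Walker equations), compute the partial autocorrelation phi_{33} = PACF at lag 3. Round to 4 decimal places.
\phi_{33} = -0.2670

The PACF at lag k is phi_{kk}, the last component of the solution
to the Yule-Walker system G_k phi = r_k where
  (G_k)_{ij} = rho(|i - j|), (r_k)_i = rho(i), i,j = 1..k.
Equivalently, Durbin-Levinson gives phi_{kk} iteratively:
  phi_{11} = rho(1)
  phi_{kk} = [rho(k) - sum_{j=1..k-1} phi_{k-1,j} rho(k-j)]
            / [1 - sum_{j=1..k-1} phi_{k-1,j} rho(j)],
  phi_{k,j} = phi_{k-1,j} - phi_{kk} phi_{k-1,k-j},  j = 1..k-1.
Step k = 1:
  phi_11 = rho(1) = 0.5249.
Step k = 2:
  phi_22 = [rho(2) - phi_11 rho(1)] / [1 - phi_11 rho(1)] = [0.1768 - (0.5249)(0.5249)] / [1 - (0.5249)(0.5249)]
         = -0.09872001 / 0.72447999 = -0.136263.
  Update: phi_21 = phi_11 - phi_22 phi_11 = 0.5249 - (-0.136263)(0.5249) = 0.596425.
Step k = 3:
  phi_33 = [rho(3) - phi_21 rho(2) - phi_22 rho(1)] / [1 - phi_21 rho(1) - phi_22 rho(2)]
    numerator   = -0.1559 - (0.596425)(0.1768) - (-0.136263)(0.5249) = -0.18982328
    denominator = 1 - (0.596425)(0.5249) - (-0.136263)(0.1768) = 0.71102808
  phi_33 = -0.18982328 / 0.71102808 = -0.267.
Therefore phi_{33} = -0.2670.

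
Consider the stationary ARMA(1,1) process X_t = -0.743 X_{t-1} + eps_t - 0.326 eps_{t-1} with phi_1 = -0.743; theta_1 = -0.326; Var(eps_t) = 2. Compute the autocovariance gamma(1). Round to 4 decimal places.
\gamma(1) = -5.9289

Multiply the model equation by X_{t-k} and take expectations. With theta_0 = psi_0 = 1 and psi_j the MA(infinity) weights, this gives
  gamma(k) - sum_i phi_i gamma(k-i) = c_k,
  c_k = sigma^2 * sum_{j=k..q} theta_j psi_{j-k}   (c_k = 0 for k > q),
using gamma(-m) = gamma(m).
psi-weights needed (psi_j = theta_j + sum_i phi_i psi_{j-i}):
  psi_1 = theta_1 + phi_1 = -0.326 + (-0.743) = -1.069
Right-hand sides:
  c_0 = sigma^2 (1 + theta_1 psi_1) = 2 * (1 + (-0.326)(-1.069)) = 2 * 1.348494 = 2.696988
  c_1 = sigma^2 theta_1 = 2 * (-0.326) = -0.652
  c_2 = 0
Equations for k = 0 and k = 1 (AR order 1):
  gamma(0) = phi_1 gamma(1) + c_0
  gamma(1) = phi_1 gamma(0) + c_1
Substituting the second into the first: gamma(0) (1 - phi_1^2) = c_0 + phi_1 c_1, so
  gamma(0) = (c_0 + phi_1 c_1) / (1 - phi_1^2) = (2.696988 + (-0.743)(-0.652)) / (1 - (-0.743)^2) = 3.181424 / 0.447951 = 7.10217.
  gamma(1) = phi_1 gamma(0) + c_1 = (-0.743)(7.10217) + (-0.652) = -5.928912.
Therefore gamma(1) = -5.9289 (to 4 decimal places).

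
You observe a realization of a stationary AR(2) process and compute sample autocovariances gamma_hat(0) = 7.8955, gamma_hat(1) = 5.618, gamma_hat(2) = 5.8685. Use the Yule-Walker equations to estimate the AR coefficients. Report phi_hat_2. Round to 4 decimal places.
\hat\phi_{2} = 0.4800

The Yule-Walker equations for an AR(p) process read, in matrix form,
  Gamma_p phi = r_p,   with   (Gamma_p)_{ij} = gamma(|i - j|),
                       (r_p)_i = gamma(i),   i,j = 1..p.
Substitute the sample gammas (Toeplitz matrix and right-hand side of size 2):
  Gamma_p = [[7.8955, 5.618], [5.618, 7.8955]]
  r_p     = [5.618, 5.8685]
Written out:
  7.8955 phi_1 + 5.618 phi_2 = 5.618
  5.618 phi_1 + 7.8955 phi_2 = 5.8685
Solve by Cramer's rule:
  det = gamma(0)^2 - gamma(1)^2 = (7.8955)^2 - (5.618)^2 = 62.33892025 - 31.561924 = 30.77699625
  phi_hat_1 = [gamma(1) gamma(0) - gamma(1) gamma(2)] / det = [(5.618)(7.8955) - (5.618)(5.8685)] / 30.77699625 = 11.387686 / 30.77699625 = 0.37
  phi_hat_2 = [gamma(0) gamma(2) - gamma(1)^2] / det = [(7.8955)(5.8685) - (5.618)^2] / 30.77699625 = 14.77281775 / 30.77699625 = 0.48
So phi_hat = [0.3700, 0.4800].
Therefore phi_hat_2 = 0.4800.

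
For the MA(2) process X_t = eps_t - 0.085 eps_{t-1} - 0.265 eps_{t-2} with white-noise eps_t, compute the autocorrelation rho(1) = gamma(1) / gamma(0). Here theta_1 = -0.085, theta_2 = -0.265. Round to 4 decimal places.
\rho(1) = -0.0580

For an MA(q) process with theta_0 = 1, the autocovariance is
  gamma(k) = sigma^2 * sum_{i=0..q-k} theta_i * theta_{i+k},
and rho(k) = gamma(k) / gamma(0). Sigma^2 cancels.
  numerator   = (1)*(-0.085) + (-0.085)*(-0.265) = -0.062475.
  denominator = (1)^2 + (-0.085)^2 + (-0.265)^2 = 1.07745.
  rho(1) = -0.062475 / 1.07745 = -0.0580.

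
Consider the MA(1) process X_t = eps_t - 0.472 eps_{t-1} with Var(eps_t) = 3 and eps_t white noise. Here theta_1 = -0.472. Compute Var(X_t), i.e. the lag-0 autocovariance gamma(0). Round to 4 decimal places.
\gamma(0) = 3.6684

For an MA(q) process X_t = eps_t + sum_i theta_i eps_{t-i} with
Var(eps_t) = sigma^2, the variance is
  gamma(0) = sigma^2 * (1 + sum_i theta_i^2).
  sum_i theta_i^2 = (-0.472)^2 = 0.222784.
  gamma(0) = 3 * (1 + 0.222784) = 3 * 1.222784 = 3.668352, which rounds to 3.6684.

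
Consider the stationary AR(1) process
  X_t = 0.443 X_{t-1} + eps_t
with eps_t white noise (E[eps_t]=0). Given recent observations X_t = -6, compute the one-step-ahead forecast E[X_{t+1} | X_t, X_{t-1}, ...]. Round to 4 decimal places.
E[X_{t+1} \mid \mathcal F_t] = -2.6580

For an AR(p) model X_t = c + sum_i phi_i X_{t-i} + eps_t, the
one-step-ahead conditional mean is
  E[X_{t+1} | X_t, ...] = c + sum_i phi_i X_{t+1-i}.
Substitute known values:
  E[X_{t+1} | ...] = (0.443) * (-6)
                   = -2.6580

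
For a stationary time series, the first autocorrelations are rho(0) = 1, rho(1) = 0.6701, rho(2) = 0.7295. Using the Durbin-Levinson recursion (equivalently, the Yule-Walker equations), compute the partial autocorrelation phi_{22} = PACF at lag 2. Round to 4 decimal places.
\phi_{22} = 0.5090

The PACF at lag k is phi_{kk}, the last component of the solution
to the Yule-Walker system G_k phi = r_k where
  (G_k)_{ij} = rho(|i - j|), (r_k)_i = rho(i), i,j = 1..k.
Equivalently, Durbin-Levinson gives phi_{kk} iteratively:
  phi_{11} = rho(1)
  phi_{kk} = [rho(k) - sum_{j=1..k-1} phi_{k-1,j} rho(k-j)]
            / [1 - sum_{j=1..k-1} phi_{k-1,j} rho(j)],
  phi_{k,j} = phi_{k-1,j} - phi_{kk} phi_{k-1,k-j},  j = 1..k-1.
Step k = 1:
  phi_11 = rho(1) = 0.6701.
Step k = 2:
  phi_22 = [rho(2) - phi_11 rho(1)] / [1 - phi_11 rho(1)] = [0.7295 - (0.6701)(0.6701)] / [1 - (0.6701)(0.6701)]
         = 0.28046599 / 0.55096599 = 0.509.
Therefore phi_{22} = 0.5090.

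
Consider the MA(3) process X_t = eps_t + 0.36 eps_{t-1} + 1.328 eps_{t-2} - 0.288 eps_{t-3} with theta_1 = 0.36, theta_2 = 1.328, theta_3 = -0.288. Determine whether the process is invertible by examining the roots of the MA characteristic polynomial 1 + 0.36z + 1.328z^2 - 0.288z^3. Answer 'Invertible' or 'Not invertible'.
\text{Not invertible}

The MA(q) characteristic polynomial is P(z) = 1 + 0.36z + 1.328z^2 - 0.288z^3.
Invertibility requires all roots to lie outside the unit circle, i.e. |z| > 1 for every root.
Degree 3: look for a simple real root z0 first, then factor out (1 - z/z0) and solve the remaining quadratic.
Testing z0 = 5: P(5) = 1 + (0.36)(5) + (1.328)(5)^2 + (-0.288)(5)^3
  = 1 + (1.8) + (33.2) + (-36) = 0.  So z_0 = 5 is a root, |z_0| = 5.
Divide out the factor (1 - 0.2 z) = (1 - z/z0) (since 1/z0 = 0.2):
  P(z) = (1 - 0.2 z)(1 + (0.56) z + (1.44) z^2)
  [check: z-coef 0.56 - (0.2) = 0.36; z^2-coef 1.44 - (0.2)(0.56) = 1.328; z^3-coef -(0.2)(1.44) = -0.288.]
Remaining roots from the quadratic factor 1 + (0.56) z + (1.44) z^2:
  Set 1 + (0.56) z + (1.44) z^2 = 0, i.e. a z^2 + b z + c = 0 with a = 1.44, b = 0.56, c = 1.
  Discriminant D = b^2 - 4ac = (0.56)^2 - 4*(1.44)*1 = 0.3136 - (5.76) = -5.4464.
  D < 0, so the roots are the complex-conjugate pair z = (-b +/- i sqrt(-D)) / (2a) = -0.1944 +/- 0.8103i.
  For a conjugate pair |z|^2 = z * conj(z) = (product of roots) = c/a = 1/(1.44) = 0.694444, so |z| = sqrt(0.694444) = 0.8333 for both roots.
Moduli of all roots: 5.0000, 0.8333, 0.8333.
All moduli strictly greater than 1? No.
Verdict: Not invertible.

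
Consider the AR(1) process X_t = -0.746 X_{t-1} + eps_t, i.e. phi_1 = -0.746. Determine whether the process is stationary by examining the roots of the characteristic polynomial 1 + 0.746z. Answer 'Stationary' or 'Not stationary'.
\text{Stationary}

The AR(p) characteristic polynomial is P(z) = 1 + 0.746z.
Stationarity requires all roots to lie outside the unit circle, i.e. |z| > 1 for every root.
This is linear in z: 1 + (0.746) z = 0  =>  z = -1/(0.746) = -1.340483,  |z| = 1.340483.
Moduli of all roots: 1.3405.
All moduli strictly greater than 1? Yes.
Verdict: Stationary.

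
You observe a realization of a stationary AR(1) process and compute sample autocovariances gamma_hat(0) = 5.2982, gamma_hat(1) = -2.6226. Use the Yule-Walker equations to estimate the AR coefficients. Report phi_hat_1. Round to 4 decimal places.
\hat\phi_{1} = -0.4950

The Yule-Walker equations for an AR(p) process read, in matrix form,
  Gamma_p phi = r_p,   with   (Gamma_p)_{ij} = gamma(|i - j|),
                       (r_p)_i = gamma(i),   i,j = 1..p.
Substitute the sample gammas (Toeplitz matrix and right-hand side of size 1):
  Gamma_p = [[5.2982]]
  r_p     = [-2.6226]
With p = 1 this is the single equation gamma(0) phi_1 = gamma(1):
  phi_hat_1 = gamma(1) / gamma(0) = -2.6226 / 5.2982 = -0.4950.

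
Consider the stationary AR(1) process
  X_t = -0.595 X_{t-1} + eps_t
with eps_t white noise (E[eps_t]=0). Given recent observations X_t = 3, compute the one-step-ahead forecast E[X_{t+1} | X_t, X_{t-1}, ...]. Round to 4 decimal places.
E[X_{t+1} \mid \mathcal F_t] = -1.7850

For an AR(p) model X_t = c + sum_i phi_i X_{t-i} + eps_t, the
one-step-ahead conditional mean is
  E[X_{t+1} | X_t, ...] = c + sum_i phi_i X_{t+1-i}.
Substitute known values:
  E[X_{t+1} | ...] = (-0.595) * (3)
                   = -1.7850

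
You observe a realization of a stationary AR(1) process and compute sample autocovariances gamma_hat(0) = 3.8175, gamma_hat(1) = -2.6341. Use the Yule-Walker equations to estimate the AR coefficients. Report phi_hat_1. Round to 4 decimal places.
\hat\phi_{1} = -0.6900

The Yule-Walker equations for an AR(p) process read, in matrix form,
  Gamma_p phi = r_p,   with   (Gamma_p)_{ij} = gamma(|i - j|),
                       (r_p)_i = gamma(i),   i,j = 1..p.
Substitute the sample gammas (Toeplitz matrix and right-hand side of size 1):
  Gamma_p = [[3.8175]]
  r_p     = [-2.6341]
With p = 1 this is the single equation gamma(0) phi_1 = gamma(1):
  phi_hat_1 = gamma(1) / gamma(0) = -2.6341 / 3.8175 = -0.6900.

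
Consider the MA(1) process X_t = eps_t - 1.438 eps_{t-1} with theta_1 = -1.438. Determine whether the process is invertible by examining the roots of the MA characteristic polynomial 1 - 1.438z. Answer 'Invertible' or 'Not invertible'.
\text{Not invertible}

The MA(q) characteristic polynomial is P(z) = 1 - 1.438z.
Invertibility requires all roots to lie outside the unit circle, i.e. |z| > 1 for every root.
This is linear in z: 1 + (-1.438) z = 0  =>  z = -1/(-1.438) = 0.69541,  |z| = 0.69541.
Moduli of all roots: 0.6954.
All moduli strictly greater than 1? No.
Verdict: Not invertible.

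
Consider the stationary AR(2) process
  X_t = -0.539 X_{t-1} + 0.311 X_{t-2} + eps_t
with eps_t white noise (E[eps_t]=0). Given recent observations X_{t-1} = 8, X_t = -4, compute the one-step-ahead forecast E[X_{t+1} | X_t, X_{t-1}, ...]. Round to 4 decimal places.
E[X_{t+1} \mid \mathcal F_t] = 4.6440

For an AR(p) model X_t = c + sum_i phi_i X_{t-i} + eps_t, the
one-step-ahead conditional mean is
  E[X_{t+1} | X_t, ...] = c + sum_i phi_i X_{t+1-i}.
Substitute known values:
  E[X_{t+1} | ...] = (-0.539) * (-4) + (0.311) * (8)
                   = 4.6440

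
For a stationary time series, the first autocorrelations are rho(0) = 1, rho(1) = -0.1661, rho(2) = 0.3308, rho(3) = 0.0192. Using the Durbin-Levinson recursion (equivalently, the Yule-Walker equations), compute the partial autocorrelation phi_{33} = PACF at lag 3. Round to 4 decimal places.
\phi_{33} = 0.1239

The PACF at lag k is phi_{kk}, the last component of the solution
to the Yule-Walker system G_k phi = r_k where
  (G_k)_{ij} = rho(|i - j|), (r_k)_i = rho(i), i,j = 1..k.
Equivalently, Durbin-Levinson gives phi_{kk} iteratively:
  phi_{11} = rho(1)
  phi_{kk} = [rho(k) - sum_{j=1..k-1} phi_{k-1,j} rho(k-j)]
            / [1 - sum_{j=1..k-1} phi_{k-1,j} rho(j)],
  phi_{k,j} = phi_{k-1,j} - phi_{kk} phi_{k-1,k-j},  j = 1..k-1.
Step k = 1:
  phi_11 = rho(1) = -0.1661.
Step k = 2:
  phi_22 = [rho(2) - phi_11 rho(1)] / [1 - phi_11 rho(1)] = [0.3308 - (-0.1661)(-0.1661)] / [1 - (-0.1661)(-0.1661)]
         = 0.30321079 / 0.97241079 = 0.311813.
  Update: phi_21 = phi_11 - phi_22 phi_11 = -0.1661 - (0.311813)(-0.1661) = -0.114308.
Step k = 3:
  phi_33 = [rho(3) - phi_21 rho(2) - phi_22 rho(1)] / [1 - phi_21 rho(1) - phi_22 rho(2)]
    numerator   = 0.0192 - (-0.114308)(0.3308) - (0.311813)(-0.1661) = 0.10880523
    denominator = 1 - (-0.114308)(-0.1661) - (0.311813)(0.3308) = 0.87786558
  phi_33 = 0.10880523 / 0.87786558 = 0.1239.
Therefore phi_{33} = 0.1239.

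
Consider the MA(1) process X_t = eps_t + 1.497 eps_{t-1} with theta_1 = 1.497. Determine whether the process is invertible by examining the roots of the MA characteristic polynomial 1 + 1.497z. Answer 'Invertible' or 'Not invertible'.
\text{Not invertible}

The MA(q) characteristic polynomial is P(z) = 1 + 1.497z.
Invertibility requires all roots to lie outside the unit circle, i.e. |z| > 1 for every root.
This is linear in z: 1 + (1.497) z = 0  =>  z = -1/(1.497) = -0.668003,  |z| = 0.668003.
Moduli of all roots: 0.6680.
All moduli strictly greater than 1? No.
Verdict: Not invertible.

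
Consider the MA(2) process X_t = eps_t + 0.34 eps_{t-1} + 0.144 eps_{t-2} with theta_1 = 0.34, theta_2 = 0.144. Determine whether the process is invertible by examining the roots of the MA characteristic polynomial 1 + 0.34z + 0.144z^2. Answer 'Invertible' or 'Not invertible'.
\text{Invertible}

The MA(q) characteristic polynomial is P(z) = 1 + 0.34z + 0.144z^2.
Invertibility requires all roots to lie outside the unit circle, i.e. |z| > 1 for every root.
Set 1 + (0.34) z + (0.144) z^2 = 0, i.e. a z^2 + b z + c = 0 with a = 0.144, b = 0.34, c = 1.
Discriminant D = b^2 - 4ac = (0.34)^2 - 4*(0.144)*1 = 0.1156 - (0.576) = -0.4604.
D < 0, so the roots are the complex-conjugate pair z = (-b +/- i sqrt(-D)) / (2a) = -1.1806 +/- 2.356i.
For a conjugate pair |z|^2 = z * conj(z) = (product of roots) = c/a = 1/(0.144) = 6.944444, so |z| = sqrt(6.944444) = 2.6352 for both roots.
Moduli of all roots: 2.6352, 2.6352.
All moduli strictly greater than 1? Yes.
Verdict: Invertible.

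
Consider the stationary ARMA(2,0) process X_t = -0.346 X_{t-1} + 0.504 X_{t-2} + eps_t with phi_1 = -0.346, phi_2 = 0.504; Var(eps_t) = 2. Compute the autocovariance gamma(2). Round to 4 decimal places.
\gamma(2) = 3.8925

Multiply the model equation by X_{t-k} and take expectations. With theta_0 = psi_0 = 1 and psi_j the MA(infinity) weights, this gives
  gamma(k) - sum_i phi_i gamma(k-i) = c_k,
  c_k = sigma^2 * sum_{j=k..q} theta_j psi_{j-k}   (c_k = 0 for k > q),
using gamma(-m) = gamma(m).
Pure AR (q = 0): c_0 = sigma^2 = 2, c_k = 0 for k >= 1.
Equations for k = 0, 1, 2 (AR order 2, c_2 = 0):
  (E0) gamma(0) = phi_1 gamma(1) + phi_2 gamma(2) + c_0
  (E1) gamma(1) = phi_1 gamma(0) + phi_2 gamma(1) + c_1
  (E2) gamma(2) = phi_1 gamma(1) + phi_2 gamma(0)
From (E1): gamma(1) = A gamma(0) + B with
  A = phi_1 / (1 - phi_2) = -0.346 / 0.496 = -0.697581,   B = c_1 / (1 - phi_2) = 0 / 0.496 = 0.
Insert (E2) into (E0): gamma(0) (1 - phi_2^2) = phi_1 (1 + phi_2) gamma(1) + c_0.
  phi_1 (1 + phi_2) = (-0.346)(1.504) = -0.520384,   1 - phi_2^2 = 0.745984.
Replace gamma(1) by A gamma(0) + B and collect gamma(0):
  gamma(0) [0.745984 - (-0.520384)(-0.697581)] = c_0 = 2
  gamma(0) * 0.382974 = 2
  gamma(0) = 2 / 0.382974 = 5.222284.
  gamma(1) = A gamma(0) = (-0.697581)(5.222284) = -3.642964.
  gamma(2) = phi_1 gamma(1) + phi_2 gamma(0) = (-0.346)(-3.642964) + (0.504)(5.222284) = 3.892497.
Therefore gamma(2) = 3.8925 (to 4 decimal places).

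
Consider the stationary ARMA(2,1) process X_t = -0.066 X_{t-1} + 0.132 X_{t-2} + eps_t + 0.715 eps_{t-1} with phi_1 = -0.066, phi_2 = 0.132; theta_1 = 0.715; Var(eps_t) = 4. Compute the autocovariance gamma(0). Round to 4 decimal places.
\gamma(0) = 5.7427

Multiply the model equation by X_{t-k} and take expectations. With theta_0 = psi_0 = 1 and psi_j the MA(infinity) weights, this gives
  gamma(k) - sum_i phi_i gamma(k-i) = c_k,
  c_k = sigma^2 * sum_{j=k..q} theta_j psi_{j-k}   (c_k = 0 for k > q),
using gamma(-m) = gamma(m).
psi-weights needed (psi_j = theta_j + sum_i phi_i psi_{j-i}):
  psi_1 = theta_1 + phi_1 = 0.715 + (-0.066) = 0.649
Right-hand sides:
  c_0 = sigma^2 (1 + theta_1 psi_1) = 4 * (1 + (0.715)(0.649)) = 4 * 1.464035 = 5.85614
  c_1 = sigma^2 theta_1 = 4 * (0.715) = 2.86
  c_2 = 0
Equations for k = 0, 1, 2 (AR order 2, c_2 = 0):
  (E0) gamma(0) = phi_1 gamma(1) + phi_2 gamma(2) + c_0
  (E1) gamma(1) = phi_1 gamma(0) + phi_2 gamma(1) + c_1
  (E2) gamma(2) = phi_1 gamma(1) + phi_2 gamma(0)
From (E1): gamma(1) = A gamma(0) + B with
  A = phi_1 / (1 - phi_2) = -0.066 / 0.868 = -0.076037,   B = c_1 / (1 - phi_2) = 2.86 / 0.868 = 3.294931.
Insert (E2) into (E0): gamma(0) (1 - phi_2^2) = phi_1 (1 + phi_2) gamma(1) + c_0.
  phi_1 (1 + phi_2) = (-0.066)(1.132) = -0.074712,   1 - phi_2^2 = 0.982576.
Replace gamma(1) by A gamma(0) + B and collect gamma(0):
  gamma(0) [0.982576 - (-0.074712)(-0.076037)] = (-0.074712)(3.294931) + 5.85614
  gamma(0) * 0.976895 = 5.609969
  gamma(0) = 5.609969 / 0.976895 = 5.742652.
Therefore gamma(0) = 5.7427 (to 4 decimal places).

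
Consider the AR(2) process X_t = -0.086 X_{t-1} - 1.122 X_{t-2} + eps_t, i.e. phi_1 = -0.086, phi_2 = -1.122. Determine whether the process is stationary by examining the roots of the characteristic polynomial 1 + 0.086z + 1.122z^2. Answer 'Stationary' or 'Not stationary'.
\text{Not stationary}

The AR(p) characteristic polynomial is P(z) = 1 + 0.086z + 1.122z^2.
Stationarity requires all roots to lie outside the unit circle, i.e. |z| > 1 for every root.
Set 1 + (0.086) z + (1.122) z^2 = 0, i.e. a z^2 + b z + c = 0 with a = 1.122, b = 0.086, c = 1.
Discriminant D = b^2 - 4ac = (0.086)^2 - 4*(1.122)*1 = 0.007396 - (4.488) = -4.480604.
D < 0, so the roots are the complex-conjugate pair z = (-b +/- i sqrt(-D)) / (2a) = -0.0383 +/- 0.9433i.
For a conjugate pair |z|^2 = z * conj(z) = (product of roots) = c/a = 1/(1.122) = 0.891266, so |z| = sqrt(0.891266) = 0.9441 for both roots.
Moduli of all roots: 0.9441, 0.9441.
All moduli strictly greater than 1? No.
Verdict: Not stationary.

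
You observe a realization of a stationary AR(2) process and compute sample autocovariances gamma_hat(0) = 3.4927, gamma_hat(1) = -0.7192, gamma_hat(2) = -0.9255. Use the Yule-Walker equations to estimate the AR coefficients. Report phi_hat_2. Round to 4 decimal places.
\hat\phi_{2} = -0.3210

The Yule-Walker equations for an AR(p) process read, in matrix form,
  Gamma_p phi = r_p,   with   (Gamma_p)_{ij} = gamma(|i - j|),
                       (r_p)_i = gamma(i),   i,j = 1..p.
Substitute the sample gammas (Toeplitz matrix and right-hand side of size 2):
  Gamma_p = [[3.4927, -0.7192], [-0.7192, 3.4927]]
  r_p     = [-0.7192, -0.9255]
Written out:
  3.4927 phi_1 - 0.7192 phi_2 = -0.7192
  -0.7192 phi_1 + 3.4927 phi_2 = -0.9255
Solve by Cramer's rule:
  det = gamma(0)^2 - gamma(1)^2 = (3.4927)^2 - (-0.7192)^2 = 12.19895329 - 0.51724864 = 11.68170465
  phi_hat_1 = [gamma(1) gamma(0) - gamma(1) gamma(2)] / det = [(-0.7192)(3.4927) - (-0.7192)(-0.9255)] / 11.68170465 = -3.17756944 / 11.68170465 = -0.272
  phi_hat_2 = [gamma(0) gamma(2) - gamma(1)^2] / det = [(3.4927)(-0.9255) - (-0.7192)^2] / 11.68170465 = -3.74974249 / 11.68170465 = -0.321
So phi_hat = [-0.2720, -0.3210].
Therefore phi_hat_2 = -0.3210.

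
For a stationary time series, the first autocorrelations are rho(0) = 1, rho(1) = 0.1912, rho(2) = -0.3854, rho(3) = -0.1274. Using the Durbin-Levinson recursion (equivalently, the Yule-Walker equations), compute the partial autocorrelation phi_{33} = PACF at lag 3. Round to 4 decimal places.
\phi_{33} = 0.0800

The PACF at lag k is phi_{kk}, the last component of the solution
to the Yule-Walker system G_k phi = r_k where
  (G_k)_{ij} = rho(|i - j|), (r_k)_i = rho(i), i,j = 1..k.
Equivalently, Durbin-Levinson gives phi_{kk} iteratively:
  phi_{11} = rho(1)
  phi_{kk} = [rho(k) - sum_{j=1..k-1} phi_{k-1,j} rho(k-j)]
            / [1 - sum_{j=1..k-1} phi_{k-1,j} rho(j)],
  phi_{k,j} = phi_{k-1,j} - phi_{kk} phi_{k-1,k-j},  j = 1..k-1.
Step k = 1:
  phi_11 = rho(1) = 0.1912.
Step k = 2:
  phi_22 = [rho(2) - phi_11 rho(1)] / [1 - phi_11 rho(1)] = [-0.3854 - (0.1912)(0.1912)] / [1 - (0.1912)(0.1912)]
         = -0.42195744 / 0.96344256 = -0.437968.
  Update: phi_21 = phi_11 - phi_22 phi_11 = 0.1912 - (-0.437968)(0.1912) = 0.27494.
Step k = 3:
  phi_33 = [rho(3) - phi_21 rho(2) - phi_22 rho(1)] / [1 - phi_21 rho(1) - phi_22 rho(2)]
    numerator   = -0.1274 - (0.27494)(-0.3854) - (-0.437968)(0.1912) = 0.06230128
    denominator = 1 - (0.27494)(0.1912) - (-0.437968)(-0.3854) = 0.77863852
  phi_33 = 0.06230128 / 0.77863852 = 0.08.
Therefore phi_{33} = 0.0800.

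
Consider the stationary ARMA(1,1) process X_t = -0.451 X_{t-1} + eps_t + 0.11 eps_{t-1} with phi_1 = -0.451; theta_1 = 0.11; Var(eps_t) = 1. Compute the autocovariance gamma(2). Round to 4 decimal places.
\gamma(2) = 0.1835

Multiply the model equation by X_{t-k} and take expectations. With theta_0 = psi_0 = 1 and psi_j the MA(infinity) weights, this gives
  gamma(k) - sum_i phi_i gamma(k-i) = c_k,
  c_k = sigma^2 * sum_{j=k..q} theta_j psi_{j-k}   (c_k = 0 for k > q),
using gamma(-m) = gamma(m).
psi-weights needed (psi_j = theta_j + sum_i phi_i psi_{j-i}):
  psi_1 = theta_1 + phi_1 = 0.11 + (-0.451) = -0.341
Right-hand sides:
  c_0 = sigma^2 (1 + theta_1 psi_1) = 1 * (1 + (0.11)(-0.341)) = 1 * 0.96249 = 0.96249
  c_1 = sigma^2 theta_1 = 1 * (0.11) = 0.11
  c_2 = 0
Equations for k = 0 and k = 1 (AR order 1):
  gamma(0) = phi_1 gamma(1) + c_0
  gamma(1) = phi_1 gamma(0) + c_1
Substituting the second into the first: gamma(0) (1 - phi_1^2) = c_0 + phi_1 c_1, so
  gamma(0) = (c_0 + phi_1 c_1) / (1 - phi_1^2) = (0.96249 + (-0.451)(0.11)) / (1 - (-0.451)^2) = 0.91288 / 0.796599 = 1.145972.
  gamma(1) = phi_1 gamma(0) + c_1 = (-0.451)(1.145972) + (0.11) = -0.406833.
For k = 2 (> q): gamma(2) = phi_1 gamma(1) = (-0.451)(-0.406833) = 0.183482.
Therefore gamma(2) = 0.1835 (to 4 decimal places).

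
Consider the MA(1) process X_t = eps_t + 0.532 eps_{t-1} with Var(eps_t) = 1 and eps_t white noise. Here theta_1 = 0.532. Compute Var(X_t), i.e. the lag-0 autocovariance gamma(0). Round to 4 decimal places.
\gamma(0) = 1.2830

For an MA(q) process X_t = eps_t + sum_i theta_i eps_{t-i} with
Var(eps_t) = sigma^2, the variance is
  gamma(0) = sigma^2 * (1 + sum_i theta_i^2).
  sum_i theta_i^2 = (0.532)^2 = 0.283024.
  gamma(0) = 1 * (1 + 0.283024) = 1 * 1.283024 = 1.283024, which rounds to 1.2830.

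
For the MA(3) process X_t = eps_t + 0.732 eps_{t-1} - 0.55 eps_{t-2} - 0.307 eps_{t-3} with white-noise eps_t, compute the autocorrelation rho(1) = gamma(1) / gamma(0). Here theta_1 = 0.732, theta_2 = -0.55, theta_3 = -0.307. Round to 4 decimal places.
\rho(1) = 0.2578

For an MA(q) process with theta_0 = 1, the autocovariance is
  gamma(k) = sigma^2 * sum_{i=0..q-k} theta_i * theta_{i+k},
and rho(k) = gamma(k) / gamma(0). Sigma^2 cancels.
  numerator   = (1)*(0.732) + (0.732)*(-0.55) + (-0.55)*(-0.307) = 0.49825.
  denominator = (1)^2 + (0.732)^2 + (-0.55)^2 + (-0.307)^2 = 1.932573.
  rho(1) = 0.49825 / 1.932573 = 0.2578.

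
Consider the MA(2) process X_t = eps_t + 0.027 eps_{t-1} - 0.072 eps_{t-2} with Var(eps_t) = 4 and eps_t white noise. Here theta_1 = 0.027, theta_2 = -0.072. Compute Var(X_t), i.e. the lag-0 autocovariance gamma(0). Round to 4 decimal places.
\gamma(0) = 4.0237

For an MA(q) process X_t = eps_t + sum_i theta_i eps_{t-i} with
Var(eps_t) = sigma^2, the variance is
  gamma(0) = sigma^2 * (1 + sum_i theta_i^2).
  sum_i theta_i^2 = (0.027)^2 + (-0.072)^2 = 0.000729 + 0.005184 = 0.005913.
  gamma(0) = 4 * (1 + 0.005913) = 4 * 1.005913 = 4.023652, which rounds to 4.0237.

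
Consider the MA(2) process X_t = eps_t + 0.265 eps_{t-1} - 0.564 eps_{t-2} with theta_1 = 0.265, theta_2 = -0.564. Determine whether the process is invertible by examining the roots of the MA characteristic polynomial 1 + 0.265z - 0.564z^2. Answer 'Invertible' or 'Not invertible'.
\text{Invertible}

The MA(q) characteristic polynomial is P(z) = 1 + 0.265z - 0.564z^2.
Invertibility requires all roots to lie outside the unit circle, i.e. |z| > 1 for every root.
Set 1 + (0.265) z + (-0.564) z^2 = 0, i.e. a z^2 + b z + c = 0 with a = -0.564, b = 0.265, c = 1.
Discriminant D = b^2 - 4ac = (0.265)^2 - 4*(-0.564)*1 = 0.070225 - (-2.256) = 2.326225.
D >= 0, so the roots are real: z = (-b +/- sqrt(D)) / (2a) = (-0.265 +/- 1.525197) / (-1.128).
  z_1 = (-0.265 + 1.525197) / (-1.128) = -1.1172,   |z_1| = 1.1172.
  z_2 = (-0.265 - 1.525197) / (-1.128) = 1.5871,   |z_2| = 1.5871.
Moduli of all roots: 1.1172, 1.5871.
All moduli strictly greater than 1? Yes.
Verdict: Invertible.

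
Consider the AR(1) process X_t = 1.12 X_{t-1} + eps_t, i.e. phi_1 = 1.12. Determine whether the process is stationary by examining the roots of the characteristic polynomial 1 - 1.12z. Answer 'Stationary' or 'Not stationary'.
\text{Not stationary}

The AR(p) characteristic polynomial is P(z) = 1 - 1.12z.
Stationarity requires all roots to lie outside the unit circle, i.e. |z| > 1 for every root.
This is linear in z: 1 + (-1.12) z = 0  =>  z = -1/(-1.12) = 0.892857,  |z| = 0.892857.
Moduli of all roots: 0.8929.
All moduli strictly greater than 1? No.
Verdict: Not stationary.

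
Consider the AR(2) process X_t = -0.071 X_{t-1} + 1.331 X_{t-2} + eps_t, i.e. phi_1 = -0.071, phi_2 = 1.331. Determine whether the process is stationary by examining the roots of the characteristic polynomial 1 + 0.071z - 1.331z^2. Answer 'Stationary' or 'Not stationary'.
\text{Not stationary}

The AR(p) characteristic polynomial is P(z) = 1 + 0.071z - 1.331z^2.
Stationarity requires all roots to lie outside the unit circle, i.e. |z| > 1 for every root.
Set 1 + (0.071) z + (-1.331) z^2 = 0, i.e. a z^2 + b z + c = 0 with a = -1.331, b = 0.071, c = 1.
Discriminant D = b^2 - 4ac = (0.071)^2 - 4*(-1.331)*1 = 0.005041 - (-5.324) = 5.329041.
D >= 0, so the roots are real: z = (-b +/- sqrt(D)) / (2a) = (-0.071 +/- 2.308472) / (-2.662).
  z_1 = (-0.071 + 2.308472) / (-2.662) = -0.8405,   |z_1| = 0.8405.
  z_2 = (-0.071 - 2.308472) / (-2.662) = 0.8939,   |z_2| = 0.8939.
Moduli of all roots: 0.8405, 0.8939.
All moduli strictly greater than 1? No.
Verdict: Not stationary.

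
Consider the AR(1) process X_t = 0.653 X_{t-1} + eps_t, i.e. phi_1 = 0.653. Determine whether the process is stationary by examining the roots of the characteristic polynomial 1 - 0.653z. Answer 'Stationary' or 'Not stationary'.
\text{Stationary}

The AR(p) characteristic polynomial is P(z) = 1 - 0.653z.
Stationarity requires all roots to lie outside the unit circle, i.e. |z| > 1 for every root.
This is linear in z: 1 + (-0.653) z = 0  =>  z = -1/(-0.653) = 1.531394,  |z| = 1.531394.
Moduli of all roots: 1.5314.
All moduli strictly greater than 1? Yes.
Verdict: Stationary.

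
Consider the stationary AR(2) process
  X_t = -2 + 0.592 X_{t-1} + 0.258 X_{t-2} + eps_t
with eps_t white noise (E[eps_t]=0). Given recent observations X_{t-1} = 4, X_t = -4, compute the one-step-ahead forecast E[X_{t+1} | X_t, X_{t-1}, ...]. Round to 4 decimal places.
E[X_{t+1} \mid \mathcal F_t] = -3.3360

For an AR(p) model X_t = c + sum_i phi_i X_{t-i} + eps_t, the
one-step-ahead conditional mean is
  E[X_{t+1} | X_t, ...] = c + sum_i phi_i X_{t+1-i}.
Substitute known values:
  E[X_{t+1} | ...] = -2 + (0.592) * (-4) + (0.258) * (4)
                   = -3.3360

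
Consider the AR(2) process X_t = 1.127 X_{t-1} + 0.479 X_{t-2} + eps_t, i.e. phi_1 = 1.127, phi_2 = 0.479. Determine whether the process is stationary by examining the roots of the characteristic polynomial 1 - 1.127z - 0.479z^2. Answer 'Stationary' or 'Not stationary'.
\text{Not stationary}

The AR(p) characteristic polynomial is P(z) = 1 - 1.127z - 0.479z^2.
Stationarity requires all roots to lie outside the unit circle, i.e. |z| > 1 for every root.
Set 1 + (-1.127) z + (-0.479) z^2 = 0, i.e. a z^2 + b z + c = 0 with a = -0.479, b = -1.127, c = 1.
Discriminant D = b^2 - 4ac = (-1.127)^2 - 4*(-0.479)*1 = 1.270129 - (-1.916) = 3.186129.
D >= 0, so the roots are real: z = (-b +/- sqrt(D)) / (2a) = (1.127 +/- 1.784973) / (-0.958).
  z_1 = (1.127 + 1.784973) / (-0.958) = -3.0396,   |z_1| = 3.0396.
  z_2 = (1.127 - 1.784973) / (-0.958) = 0.6868,   |z_2| = 0.6868.
Moduli of all roots: 3.0396, 0.6868.
All moduli strictly greater than 1? No.
Verdict: Not stationary.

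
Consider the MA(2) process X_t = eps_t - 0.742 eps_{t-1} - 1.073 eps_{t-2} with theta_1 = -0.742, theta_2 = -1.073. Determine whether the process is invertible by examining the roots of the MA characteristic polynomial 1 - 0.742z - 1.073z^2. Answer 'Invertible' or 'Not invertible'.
\text{Not invertible}

The MA(q) characteristic polynomial is P(z) = 1 - 0.742z - 1.073z^2.
Invertibility requires all roots to lie outside the unit circle, i.e. |z| > 1 for every root.
Set 1 + (-0.742) z + (-1.073) z^2 = 0, i.e. a z^2 + b z + c = 0 with a = -1.073, b = -0.742, c = 1.
Discriminant D = b^2 - 4ac = (-0.742)^2 - 4*(-1.073)*1 = 0.550564 - (-4.292) = 4.842564.
D >= 0, so the roots are real: z = (-b +/- sqrt(D)) / (2a) = (0.742 +/- 2.200583) / (-2.146).
  z_1 = (0.742 + 2.200583) / (-2.146) = -1.3712,   |z_1| = 1.3712.
  z_2 = (0.742 - 2.200583) / (-2.146) = 0.6797,   |z_2| = 0.6797.
Moduli of all roots: 1.3712, 0.6797.
All moduli strictly greater than 1? No.
Verdict: Not invertible.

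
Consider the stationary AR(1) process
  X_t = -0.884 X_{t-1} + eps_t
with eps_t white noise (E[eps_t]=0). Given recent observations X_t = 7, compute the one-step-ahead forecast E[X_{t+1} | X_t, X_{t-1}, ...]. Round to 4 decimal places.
E[X_{t+1} \mid \mathcal F_t] = -6.1880

For an AR(p) model X_t = c + sum_i phi_i X_{t-i} + eps_t, the
one-step-ahead conditional mean is
  E[X_{t+1} | X_t, ...] = c + sum_i phi_i X_{t+1-i}.
Substitute known values:
  E[X_{t+1} | ...] = (-0.884) * (7)
                   = -6.1880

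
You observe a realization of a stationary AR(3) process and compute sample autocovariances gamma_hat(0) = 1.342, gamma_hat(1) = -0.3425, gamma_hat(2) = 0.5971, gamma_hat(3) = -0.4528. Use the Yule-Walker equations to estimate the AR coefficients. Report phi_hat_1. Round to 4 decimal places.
\hat\phi_{1} = -0.0650

The Yule-Walker equations for an AR(p) process read, in matrix form,
  Gamma_p phi = r_p,   with   (Gamma_p)_{ij} = gamma(|i - j|),
                       (r_p)_i = gamma(i),   i,j = 1..p.
Substitute the sample gammas (Toeplitz matrix and right-hand side of size 3):
  Gamma_p = [[1.342, -0.3425, 0.5971], [-0.3425, 1.342, -0.3425], [0.5971, -0.3425, 1.342]]
  r_p     = [-0.3425, 0.5971, -0.4528]
Written out (R1..R3):
  (R1) 1.342 phi_1 - 0.3425 phi_2 + 0.5971 phi_3 = -0.3425
  (R2) -0.3425 phi_1 + 1.342 phi_2 - 0.3425 phi_3 = 0.5971
  (R3) 0.5971 phi_1 - 0.3425 phi_2 + 1.342 phi_3 = -0.4528
Gaussian elimination:
  R2 <- R2 - (-0.3425/1.342) R1 = R2 - (-0.255216) R1:  1.254588 phi_2 - 0.19011 phi_3 = 0.509688
  R3 <- R3 - (0.5971/1.342) R1 = R3 - (0.444933) R1:  -0.19011 phi_2 + 1.076331 phi_3 = -0.30041
  R3 <- R3 - (-0.19011/1.254588) R2 = R3 - (-0.151532) R2:  1.047523 phi_3 = -0.223176
Back-substitution:
  phi_hat_3 = -0.223176 / 1.047523 = -0.213052
  phi_hat_2 = (0.509688 - (-0.19011)(-0.213052)) / 1.254588 = 0.373975
  phi_hat_1 = (-0.3425 - (-0.3425)(0.373975) - (0.5971)(-0.213052)) / 1.342 = -0.064978
So phi_hat = [-0.0650, 0.3740, -0.2131].
Therefore phi_hat_1 = -0.0650.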